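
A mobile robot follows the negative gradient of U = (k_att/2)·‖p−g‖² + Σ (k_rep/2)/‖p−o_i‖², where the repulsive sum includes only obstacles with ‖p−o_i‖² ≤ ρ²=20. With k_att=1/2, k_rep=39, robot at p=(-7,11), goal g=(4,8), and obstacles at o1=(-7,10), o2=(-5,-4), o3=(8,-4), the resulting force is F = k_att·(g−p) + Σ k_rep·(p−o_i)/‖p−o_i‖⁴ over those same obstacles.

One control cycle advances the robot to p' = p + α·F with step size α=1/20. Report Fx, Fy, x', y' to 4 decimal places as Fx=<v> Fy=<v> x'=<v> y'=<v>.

Fx=5.5000 Fy=37.5000 x'=-6.7250 y'=12.8750

F_att = 1/2·(g−p) = 1/2·(11,-3) = (5.5000,-1.5000)
o1: d²=1 ≤ ρ²=20; F_rep = 39·(0,1)/1² = (0.0000,39.0000)
o2: d²=229 > ρ²=20 → inactive
o3: d²=450 > ρ²=20 → inactive
F = F_att + ΣF_rep = (5.5000,37.5000)
p' = p + 1/20·F = (-6.7250,12.8750)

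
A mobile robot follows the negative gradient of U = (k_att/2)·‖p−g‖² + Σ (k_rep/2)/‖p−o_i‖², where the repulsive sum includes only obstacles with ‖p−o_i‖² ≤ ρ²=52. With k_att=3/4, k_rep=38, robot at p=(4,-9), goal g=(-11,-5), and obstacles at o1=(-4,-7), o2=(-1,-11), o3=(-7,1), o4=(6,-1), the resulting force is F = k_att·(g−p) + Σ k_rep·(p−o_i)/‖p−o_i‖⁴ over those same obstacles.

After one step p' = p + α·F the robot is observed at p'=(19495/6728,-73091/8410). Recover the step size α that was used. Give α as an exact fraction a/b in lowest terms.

F_att = 3/4·(g−p) = 3/4·(-15,4) = (-11.2500,3.0000)
o1: d²=68 > ρ²=52 → inactive
o2: d²=29 ≤ ρ²=52; F_rep = 38·(5,2)/29² = (0.2259,0.0904)
o3: d²=221 > ρ²=52 → inactive
o4: d²=68 > ρ²=52 → inactive
F = F_att + ΣF_rep = (-11.0241,3.0904)
Δp = p'−p = (-1.1024,0.3090); α = Δx/Fx = (-7417/6728) / (-37085/3364) = 1/10
check: Δy/Fy = (2599/8410) / (2599/841) = 1/10 ✓

α = 1/10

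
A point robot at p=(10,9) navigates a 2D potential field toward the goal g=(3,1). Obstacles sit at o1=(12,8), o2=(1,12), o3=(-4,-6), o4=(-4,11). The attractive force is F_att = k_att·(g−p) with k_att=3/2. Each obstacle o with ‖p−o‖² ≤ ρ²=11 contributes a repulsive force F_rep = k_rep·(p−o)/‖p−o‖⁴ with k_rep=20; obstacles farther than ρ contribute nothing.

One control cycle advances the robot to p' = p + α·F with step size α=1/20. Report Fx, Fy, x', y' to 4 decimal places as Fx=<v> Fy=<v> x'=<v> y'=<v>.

F_att = 3/2·(g−p) = 3/2·(-7,-8) = (-10.5000,-12.0000)
o1: d²=5 ≤ ρ²=11; F_rep = 20·(-2,1)/5² = (-1.6000,0.8000)
o2: d²=90 > ρ²=11 → inactive
o3: d²=421 > ρ²=11 → inactive
o4: d²=200 > ρ²=11 → inactive
F = F_att + ΣF_rep = (-12.1000,-11.2000)
p' = p + 1/20·F = (9.3950,8.4400)

Fx=-12.1000 Fy=-11.2000 x'=9.3950 y'=8.4400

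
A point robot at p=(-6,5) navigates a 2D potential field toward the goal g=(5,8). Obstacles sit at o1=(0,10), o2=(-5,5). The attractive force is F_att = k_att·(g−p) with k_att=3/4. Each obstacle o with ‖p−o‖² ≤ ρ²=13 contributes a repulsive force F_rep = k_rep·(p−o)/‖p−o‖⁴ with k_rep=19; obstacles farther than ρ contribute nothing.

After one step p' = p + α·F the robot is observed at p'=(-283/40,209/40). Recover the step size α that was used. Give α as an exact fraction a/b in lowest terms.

α = 1/10

F_att = 3/4·(g−p) = 3/4·(11,3) = (8.2500,2.2500)
o1: d²=61 > ρ²=13 → inactive
o2: d²=1 ≤ ρ²=13; F_rep = 19·(-1,0)/1² = (-19.0000,0.0000)
F = F_att + ΣF_rep = (-10.7500,2.2500)
Δp = p'−p = (-1.0750,0.2250); α = Δx/Fx = (-43/40) / (-43/4) = 1/10
check: Δy/Fy = (9/40) / (9/4) = 1/10 ✓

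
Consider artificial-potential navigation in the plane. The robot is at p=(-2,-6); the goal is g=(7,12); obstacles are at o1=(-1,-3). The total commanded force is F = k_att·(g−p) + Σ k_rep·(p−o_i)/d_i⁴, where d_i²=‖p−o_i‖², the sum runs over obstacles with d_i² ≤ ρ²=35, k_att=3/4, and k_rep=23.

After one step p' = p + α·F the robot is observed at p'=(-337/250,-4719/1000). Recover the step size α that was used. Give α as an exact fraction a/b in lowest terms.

α = 1/10

F_att = 3/4·(g−p) = 3/4·(9,18) = (6.7500,13.5000)
o1: d²=10 ≤ ρ²=35; F_rep = 23·(-1,-3)/10² = (-0.2300,-0.6900)
F = F_att + ΣF_rep = (6.5200,12.8100)
Δp = p'−p = (0.6520,1.2810); α = Δx/Fx = (163/250) / (163/25) = 1/10
check: Δy/Fy = (1281/1000) / (1281/100) = 1/10 ✓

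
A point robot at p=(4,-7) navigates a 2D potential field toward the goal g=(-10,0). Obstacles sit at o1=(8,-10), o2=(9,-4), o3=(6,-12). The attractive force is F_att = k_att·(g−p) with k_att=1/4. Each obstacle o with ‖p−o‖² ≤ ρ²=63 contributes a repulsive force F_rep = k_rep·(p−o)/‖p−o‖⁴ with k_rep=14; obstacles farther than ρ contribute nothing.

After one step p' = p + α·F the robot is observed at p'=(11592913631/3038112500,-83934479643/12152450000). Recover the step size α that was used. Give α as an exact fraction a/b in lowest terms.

F_att = 1/4·(g−p) = 1/4·(-14,7) = (-3.5000,1.7500)
o1: d²=25 ≤ ρ²=63; F_rep = 14·(-4,3)/25² = (-0.0896,0.0672)
o2: d²=34 ≤ ρ²=63; F_rep = 14·(-5,-3)/34² = (-0.0606,-0.0363)
o3: d²=29 ≤ ρ²=63; F_rep = 14·(-2,5)/29² = (-0.0333,0.0832)
F = F_att + ΣF_rep = (-3.6834,1.8641)
Δp = p'−p = (-0.1842,0.0932); α = Δx/Fx = (-559536369/3038112500) / (-559536369/151905625) = 1/20
check: Δy/Fy = (1132670357/12152450000) / (1132670357/607622500) = 1/20 ✓

α = 1/20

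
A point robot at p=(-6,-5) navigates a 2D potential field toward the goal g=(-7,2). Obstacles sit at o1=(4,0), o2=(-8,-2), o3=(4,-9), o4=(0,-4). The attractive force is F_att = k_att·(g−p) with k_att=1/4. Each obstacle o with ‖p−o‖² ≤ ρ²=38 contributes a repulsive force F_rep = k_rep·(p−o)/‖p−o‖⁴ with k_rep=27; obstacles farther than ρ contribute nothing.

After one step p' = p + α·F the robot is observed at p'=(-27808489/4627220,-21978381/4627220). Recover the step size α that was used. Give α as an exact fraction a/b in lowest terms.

F_att = 1/4·(g−p) = 1/4·(-1,7) = (-0.2500,1.7500)
o1: d²=125 > ρ²=38 → inactive
o2: d²=13 ≤ ρ²=38; F_rep = 27·(2,-3)/13² = (0.3195,-0.4793)
o3: d²=116 > ρ²=38 → inactive
o4: d²=37 ≤ ρ²=38; F_rep = 27·(-6,-1)/37² = (-0.1183,-0.0197)
F = F_att + ΣF_rep = (-0.0488,1.2510)
Δp = p'−p = (-0.0098,0.2502); α = Δx/Fx = (-45169/4627220) / (-45169/925444) = 1/5
check: Δy/Fy = (1157719/4627220) / (1157719/925444) = 1/5 ✓

α = 1/5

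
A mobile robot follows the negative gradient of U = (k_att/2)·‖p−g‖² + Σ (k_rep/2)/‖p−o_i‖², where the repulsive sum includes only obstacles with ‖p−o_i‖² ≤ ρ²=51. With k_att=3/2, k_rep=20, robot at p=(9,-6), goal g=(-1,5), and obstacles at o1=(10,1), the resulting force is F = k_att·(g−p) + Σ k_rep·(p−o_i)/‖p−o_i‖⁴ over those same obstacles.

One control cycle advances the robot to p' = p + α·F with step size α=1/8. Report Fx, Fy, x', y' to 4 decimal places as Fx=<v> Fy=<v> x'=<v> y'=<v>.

Fx=-15.0080 Fy=16.4440 x'=7.1240 y'=-3.9445

F_att = 3/2·(g−p) = 3/2·(-10,11) = (-15.0000,16.5000)
o1: d²=50 ≤ ρ²=51; F_rep = 20·(-1,-7)/50² = (-0.0080,-0.0560)
F = F_att + ΣF_rep = (-15.0080,16.4440)
p' = p + 1/8·F = (7.1240,-3.9445)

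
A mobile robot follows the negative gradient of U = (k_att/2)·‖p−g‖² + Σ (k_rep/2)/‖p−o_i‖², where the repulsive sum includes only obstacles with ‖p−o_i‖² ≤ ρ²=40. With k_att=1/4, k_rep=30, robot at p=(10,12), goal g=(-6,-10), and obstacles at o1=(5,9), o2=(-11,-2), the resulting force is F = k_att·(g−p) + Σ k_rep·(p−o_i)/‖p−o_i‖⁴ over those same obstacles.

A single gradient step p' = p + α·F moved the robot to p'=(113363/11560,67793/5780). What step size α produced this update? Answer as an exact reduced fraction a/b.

F_att = 1/4·(g−p) = 1/4·(-16,-22) = (-4.0000,-5.5000)
o1: d²=34 ≤ ρ²=40; F_rep = 30·(5,3)/34² = (0.1298,0.0779)
o2: d²=637 > ρ²=40 → inactive
F = F_att + ΣF_rep = (-3.8702,-5.4221)
Δp = p'−p = (-0.1935,-0.2711); α = Δx/Fx = (-2237/11560) / (-2237/578) = 1/20
check: Δy/Fy = (-1567/5780) / (-1567/289) = 1/20 ✓

α = 1/20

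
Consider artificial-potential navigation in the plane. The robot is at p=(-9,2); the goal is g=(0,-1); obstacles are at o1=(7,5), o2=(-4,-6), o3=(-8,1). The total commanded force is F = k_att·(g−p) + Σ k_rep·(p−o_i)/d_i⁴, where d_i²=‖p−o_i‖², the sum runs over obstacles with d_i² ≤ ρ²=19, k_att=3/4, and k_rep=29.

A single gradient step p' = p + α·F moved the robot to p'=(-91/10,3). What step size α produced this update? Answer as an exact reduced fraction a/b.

F_att = 3/4·(g−p) = 3/4·(9,-3) = (6.7500,-2.2500)
o1: d²=265 > ρ²=19 → inactive
o2: d²=89 > ρ²=19 → inactive
o3: d²=2 ≤ ρ²=19; F_rep = 29·(-1,1)/2² = (-7.2500,7.2500)
F = F_att + ΣF_rep = (-0.5000,5.0000)
Δp = p'−p = (-0.1000,1.0000); α = Δx/Fx = (-1/10) / (-1/2) = 1/5
check: Δy/Fy = (1) / (5) = 1/5 ✓

α = 1/5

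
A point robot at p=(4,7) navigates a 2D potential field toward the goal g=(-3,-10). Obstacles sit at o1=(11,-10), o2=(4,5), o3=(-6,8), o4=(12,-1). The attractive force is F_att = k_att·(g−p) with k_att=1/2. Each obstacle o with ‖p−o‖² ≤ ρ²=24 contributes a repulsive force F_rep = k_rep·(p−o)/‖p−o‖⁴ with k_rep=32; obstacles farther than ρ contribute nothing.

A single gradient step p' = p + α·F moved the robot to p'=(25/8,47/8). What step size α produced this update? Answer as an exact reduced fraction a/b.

F_att = 1/2·(g−p) = 1/2·(-7,-17) = (-3.5000,-8.5000)
o1: d²=338 > ρ²=24 → inactive
o2: d²=4 ≤ ρ²=24; F_rep = 32·(0,2)/4² = (0.0000,4.0000)
o3: d²=101 > ρ²=24 → inactive
o4: d²=128 > ρ²=24 → inactive
F = F_att + ΣF_rep = (-3.5000,-4.5000)
Δp = p'−p = (-0.8750,-1.1250); α = Δx/Fx = (-7/8) / (-7/2) = 1/4
check: Δy/Fy = (-9/8) / (-9/2) = 1/4 ✓

α = 1/4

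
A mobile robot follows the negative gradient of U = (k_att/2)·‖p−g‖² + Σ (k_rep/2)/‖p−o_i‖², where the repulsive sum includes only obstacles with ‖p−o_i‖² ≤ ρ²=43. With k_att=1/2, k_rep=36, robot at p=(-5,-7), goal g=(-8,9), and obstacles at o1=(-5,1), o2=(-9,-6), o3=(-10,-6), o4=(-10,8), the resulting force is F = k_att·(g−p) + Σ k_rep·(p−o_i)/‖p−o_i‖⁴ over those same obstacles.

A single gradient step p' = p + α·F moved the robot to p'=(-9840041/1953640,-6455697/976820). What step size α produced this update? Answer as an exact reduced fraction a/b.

α = 1/20

F_att = 1/2·(g−p) = 1/2·(-3,16) = (-1.5000,8.0000)
o1: d²=64 > ρ²=43 → inactive
o2: d²=17 ≤ ρ²=43; F_rep = 36·(4,-1)/17² = (0.4983,-0.1246)
o3: d²=26 ≤ ρ²=43; F_rep = 36·(5,-1)/26² = (0.2663,-0.0533)
o4: d²=250 > ρ²=43 → inactive
F = F_att + ΣF_rep = (-0.7355,7.8222)
Δp = p'−p = (-0.0368,0.3911); α = Δx/Fx = (-71841/1953640) / (-71841/97682) = 1/20
check: Δy/Fy = (382043/976820) / (382043/48841) = 1/20 ✓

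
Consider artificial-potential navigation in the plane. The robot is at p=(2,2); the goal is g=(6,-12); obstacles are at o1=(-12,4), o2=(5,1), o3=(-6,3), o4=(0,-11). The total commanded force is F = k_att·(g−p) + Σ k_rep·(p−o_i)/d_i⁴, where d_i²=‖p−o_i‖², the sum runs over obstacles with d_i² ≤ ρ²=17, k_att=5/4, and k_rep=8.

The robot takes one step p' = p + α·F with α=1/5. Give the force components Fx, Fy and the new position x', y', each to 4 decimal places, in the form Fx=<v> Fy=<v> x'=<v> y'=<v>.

F_att = 5/4·(g−p) = 5/4·(4,-14) = (5.0000,-17.5000)
o1: d²=200 > ρ²=17 → inactive
o2: d²=10 ≤ ρ²=17; F_rep = 8·(-3,1)/10² = (-0.2400,0.0800)
o3: d²=65 > ρ²=17 → inactive
o4: d²=173 > ρ²=17 → inactive
F = F_att + ΣF_rep = (4.7600,-17.4200)
p' = p + 1/5·F = (2.9520,-1.4840)

Fx=4.7600 Fy=-17.4200 x'=2.9520 y'=-1.4840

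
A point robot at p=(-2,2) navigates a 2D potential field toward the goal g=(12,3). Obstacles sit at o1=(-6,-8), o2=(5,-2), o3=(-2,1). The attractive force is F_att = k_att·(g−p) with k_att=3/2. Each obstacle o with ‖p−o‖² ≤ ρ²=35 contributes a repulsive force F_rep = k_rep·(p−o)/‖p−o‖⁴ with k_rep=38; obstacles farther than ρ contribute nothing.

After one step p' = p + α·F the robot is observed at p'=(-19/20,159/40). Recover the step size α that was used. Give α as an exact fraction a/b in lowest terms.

α = 1/20

F_att = 3/2·(g−p) = 3/2·(14,1) = (21.0000,1.5000)
o1: d²=116 > ρ²=35 → inactive
o2: d²=65 > ρ²=35 → inactive
o3: d²=1 ≤ ρ²=35; F_rep = 38·(0,1)/1² = (0.0000,38.0000)
F = F_att + ΣF_rep = (21.0000,39.5000)
Δp = p'−p = (1.0500,1.9750); α = Δx/Fx = (21/20) / (21) = 1/20
check: Δy/Fy = (79/40) / (79/2) = 1/20 ✓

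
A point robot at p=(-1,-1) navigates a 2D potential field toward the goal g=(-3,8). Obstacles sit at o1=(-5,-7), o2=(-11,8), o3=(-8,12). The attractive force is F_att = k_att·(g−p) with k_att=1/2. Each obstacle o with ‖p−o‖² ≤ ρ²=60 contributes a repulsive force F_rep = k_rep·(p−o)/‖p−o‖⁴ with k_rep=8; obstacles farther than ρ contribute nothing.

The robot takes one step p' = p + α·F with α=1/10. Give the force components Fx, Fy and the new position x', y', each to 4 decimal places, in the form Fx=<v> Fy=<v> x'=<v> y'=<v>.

F_att = 1/2·(g−p) = 1/2·(-2,9) = (-1.0000,4.5000)
o1: d²=52 ≤ ρ²=60; F_rep = 8·(4,6)/52² = (0.0118,0.0178)
o2: d²=181 > ρ²=60 → inactive
o3: d²=218 > ρ²=60 → inactive
F = F_att + ΣF_rep = (-0.9882,4.5178)
p' = p + 1/10·F = (-1.0988,-0.5482)

Fx=-0.9882 Fy=4.5178 x'=-1.0988 y'=-0.5482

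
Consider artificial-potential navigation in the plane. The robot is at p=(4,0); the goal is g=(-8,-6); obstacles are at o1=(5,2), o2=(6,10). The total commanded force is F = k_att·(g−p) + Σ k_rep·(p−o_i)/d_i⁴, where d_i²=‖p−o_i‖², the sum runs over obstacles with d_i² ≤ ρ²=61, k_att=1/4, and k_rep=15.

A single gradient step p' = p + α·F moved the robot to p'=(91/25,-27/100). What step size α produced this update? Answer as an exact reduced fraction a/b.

α = 1/10

F_att = 1/4·(g−p) = 1/4·(-12,-6) = (-3.0000,-1.5000)
o1: d²=5 ≤ ρ²=61; F_rep = 15·(-1,-2)/5² = (-0.6000,-1.2000)
o2: d²=104 > ρ²=61 → inactive
F = F_att + ΣF_rep = (-3.6000,-2.7000)
Δp = p'−p = (-0.3600,-0.2700); α = Δx/Fx = (-9/25) / (-18/5) = 1/10
check: Δy/Fy = (-27/100) / (-27/10) = 1/10 ✓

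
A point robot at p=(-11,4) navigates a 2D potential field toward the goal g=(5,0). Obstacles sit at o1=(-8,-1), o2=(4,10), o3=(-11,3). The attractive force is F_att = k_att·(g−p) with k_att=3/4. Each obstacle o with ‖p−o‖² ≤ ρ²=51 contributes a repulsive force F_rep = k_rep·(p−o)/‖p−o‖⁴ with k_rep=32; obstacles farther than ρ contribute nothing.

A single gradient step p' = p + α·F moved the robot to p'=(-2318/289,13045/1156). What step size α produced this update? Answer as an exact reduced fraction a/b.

F_att = 3/4·(g−p) = 3/4·(16,-4) = (12.0000,-3.0000)
o1: d²=34 ≤ ρ²=51; F_rep = 32·(-3,5)/34² = (-0.0830,0.1384)
o2: d²=261 > ρ²=51 → inactive
o3: d²=1 ≤ ρ²=51; F_rep = 32·(0,1)/1² = (0.0000,32.0000)
F = F_att + ΣF_rep = (11.9170,29.1384)
Δp = p'−p = (2.9792,7.2846); α = Δx/Fx = (861/289) / (3444/289) = 1/4
check: Δy/Fy = (8421/1156) / (8421/289) = 1/4 ✓

α = 1/4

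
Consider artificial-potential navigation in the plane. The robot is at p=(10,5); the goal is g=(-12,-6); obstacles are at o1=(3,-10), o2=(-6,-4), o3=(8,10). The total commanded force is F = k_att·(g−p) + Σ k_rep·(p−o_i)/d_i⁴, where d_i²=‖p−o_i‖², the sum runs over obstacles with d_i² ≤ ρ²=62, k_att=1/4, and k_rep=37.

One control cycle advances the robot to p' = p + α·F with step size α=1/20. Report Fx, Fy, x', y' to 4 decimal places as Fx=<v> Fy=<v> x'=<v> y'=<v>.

Fx=-5.4120 Fy=-2.9700 x'=9.7294 y'=4.8515

F_att = 1/4·(g−p) = 1/4·(-22,-11) = (-5.5000,-2.7500)
o1: d²=274 > ρ²=62 → inactive
o2: d²=337 > ρ²=62 → inactive
o3: d²=29 ≤ ρ²=62; F_rep = 37·(2,-5)/29² = (0.0880,-0.2200)
F = F_att + ΣF_rep = (-5.4120,-2.9700)
p' = p + 1/20·F = (9.7294,4.8515)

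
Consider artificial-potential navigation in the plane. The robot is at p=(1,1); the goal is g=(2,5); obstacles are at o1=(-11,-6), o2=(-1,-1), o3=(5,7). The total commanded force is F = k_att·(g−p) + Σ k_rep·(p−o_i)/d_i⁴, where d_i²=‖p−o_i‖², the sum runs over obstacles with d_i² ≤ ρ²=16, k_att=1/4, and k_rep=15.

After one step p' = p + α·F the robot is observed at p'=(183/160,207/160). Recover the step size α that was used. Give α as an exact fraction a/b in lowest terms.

F_att = 1/4·(g−p) = 1/4·(1,4) = (0.2500,1.0000)
o1: d²=193 > ρ²=16 → inactive
o2: d²=8 ≤ ρ²=16; F_rep = 15·(2,2)/8² = (0.4688,0.4688)
o3: d²=52 > ρ²=16 → inactive
F = F_att + ΣF_rep = (0.7188,1.4688)
Δp = p'−p = (0.1437,0.2938); α = Δx/Fx = (23/160) / (23/32) = 1/5
check: Δy/Fy = (47/160) / (47/32) = 1/5 ✓

α = 1/5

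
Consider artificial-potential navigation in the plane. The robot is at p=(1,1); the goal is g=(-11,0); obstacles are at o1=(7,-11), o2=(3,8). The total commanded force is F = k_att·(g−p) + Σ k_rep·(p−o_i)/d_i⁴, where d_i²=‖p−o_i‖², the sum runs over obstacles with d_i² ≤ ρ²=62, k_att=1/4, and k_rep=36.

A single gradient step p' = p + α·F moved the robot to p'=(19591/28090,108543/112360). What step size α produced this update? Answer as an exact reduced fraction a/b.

F_att = 1/4·(g−p) = 1/4·(-12,-1) = (-3.0000,-0.2500)
o1: d²=180 > ρ²=62 → inactive
o2: d²=53 ≤ ρ²=62; F_rep = 36·(-2,-7)/53² = (-0.0256,-0.0897)
F = F_att + ΣF_rep = (-3.0256,-0.3397)
Δp = p'−p = (-0.3026,-0.0340); α = Δx/Fx = (-8499/28090) / (-8499/2809) = 1/10
check: Δy/Fy = (-3817/112360) / (-3817/11236) = 1/10 ✓

α = 1/10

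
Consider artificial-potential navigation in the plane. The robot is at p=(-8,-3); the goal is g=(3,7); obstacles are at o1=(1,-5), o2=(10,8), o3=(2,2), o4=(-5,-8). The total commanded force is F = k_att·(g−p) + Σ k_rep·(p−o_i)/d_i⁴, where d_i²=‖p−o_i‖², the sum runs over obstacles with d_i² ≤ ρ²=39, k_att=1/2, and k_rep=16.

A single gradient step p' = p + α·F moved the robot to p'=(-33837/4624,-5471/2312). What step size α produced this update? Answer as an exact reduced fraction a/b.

α = 1/8

F_att = 1/2·(g−p) = 1/2·(11,10) = (5.5000,5.0000)
o1: d²=85 > ρ²=39 → inactive
o2: d²=445 > ρ²=39 → inactive
o3: d²=125 > ρ²=39 → inactive
o4: d²=34 ≤ ρ²=39; F_rep = 16·(-3,5)/34² = (-0.0415,0.0692)
F = F_att + ΣF_rep = (5.4585,5.0692)
Δp = p'−p = (0.6823,0.6337); α = Δx/Fx = (3155/4624) / (3155/578) = 1/8
check: Δy/Fy = (1465/2312) / (1465/289) = 1/8 ✓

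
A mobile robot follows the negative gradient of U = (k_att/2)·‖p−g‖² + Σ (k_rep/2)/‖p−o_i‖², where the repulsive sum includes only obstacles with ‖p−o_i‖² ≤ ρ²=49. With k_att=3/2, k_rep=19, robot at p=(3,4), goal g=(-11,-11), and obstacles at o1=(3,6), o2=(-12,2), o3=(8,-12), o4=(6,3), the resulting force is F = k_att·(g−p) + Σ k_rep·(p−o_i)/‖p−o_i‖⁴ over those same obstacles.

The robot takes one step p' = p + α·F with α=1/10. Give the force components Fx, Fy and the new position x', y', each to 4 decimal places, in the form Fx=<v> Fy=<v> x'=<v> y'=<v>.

F_att = 3/2·(g−p) = 3/2·(-14,-15) = (-21.0000,-22.5000)
o1: d²=4 ≤ ρ²=49; F_rep = 19·(0,-2)/4² = (0.0000,-2.3750)
o2: d²=229 > ρ²=49 → inactive
o3: d²=281 > ρ²=49 → inactive
o4: d²=10 ≤ ρ²=49; F_rep = 19·(-3,1)/10² = (-0.5700,0.1900)
F = F_att + ΣF_rep = (-21.5700,-24.6850)
p' = p + 1/10·F = (0.8430,1.5315)

Fx=-21.5700 Fy=-24.6850 x'=0.8430 y'=1.5315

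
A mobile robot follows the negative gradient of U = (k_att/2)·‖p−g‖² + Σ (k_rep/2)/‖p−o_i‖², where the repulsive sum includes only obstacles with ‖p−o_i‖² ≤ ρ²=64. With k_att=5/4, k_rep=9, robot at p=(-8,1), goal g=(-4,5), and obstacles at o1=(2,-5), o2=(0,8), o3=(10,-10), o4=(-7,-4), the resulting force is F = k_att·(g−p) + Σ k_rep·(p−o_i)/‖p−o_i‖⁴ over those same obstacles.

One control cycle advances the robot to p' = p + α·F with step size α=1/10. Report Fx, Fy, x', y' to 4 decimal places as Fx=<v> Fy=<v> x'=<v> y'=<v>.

F_att = 5/4·(g−p) = 5/4·(4,4) = (5.0000,5.0000)
o1: d²=136 > ρ²=64 → inactive
o2: d²=113 > ρ²=64 → inactive
o3: d²=445 > ρ²=64 → inactive
o4: d²=26 ≤ ρ²=64; F_rep = 9·(-1,5)/26² = (-0.0133,0.0666)
F = F_att + ΣF_rep = (4.9867,5.0666)
p' = p + 1/10·F = (-7.5013,1.5067)

Fx=4.9867 Fy=5.0666 x'=-7.5013 y'=1.5067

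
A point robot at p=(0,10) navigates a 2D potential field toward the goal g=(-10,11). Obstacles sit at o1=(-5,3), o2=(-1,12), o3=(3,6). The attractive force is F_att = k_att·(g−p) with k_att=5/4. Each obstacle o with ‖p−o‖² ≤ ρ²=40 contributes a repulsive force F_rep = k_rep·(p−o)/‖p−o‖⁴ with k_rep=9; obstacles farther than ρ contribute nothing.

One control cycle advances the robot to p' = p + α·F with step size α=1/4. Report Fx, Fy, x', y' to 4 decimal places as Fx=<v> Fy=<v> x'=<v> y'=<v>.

Fx=-12.1832 Fy=0.5876 x'=-3.0458 y'=10.1469

F_att = 5/4·(g−p) = 5/4·(-10,1) = (-12.5000,1.2500)
o1: d²=74 > ρ²=40 → inactive
o2: d²=5 ≤ ρ²=40; F_rep = 9·(1,-2)/5² = (0.3600,-0.7200)
o3: d²=25 ≤ ρ²=40; F_rep = 9·(-3,4)/25² = (-0.0432,0.0576)
F = F_att + ΣF_rep = (-12.1832,0.5876)
p' = p + 1/4·F = (-3.0458,10.1469)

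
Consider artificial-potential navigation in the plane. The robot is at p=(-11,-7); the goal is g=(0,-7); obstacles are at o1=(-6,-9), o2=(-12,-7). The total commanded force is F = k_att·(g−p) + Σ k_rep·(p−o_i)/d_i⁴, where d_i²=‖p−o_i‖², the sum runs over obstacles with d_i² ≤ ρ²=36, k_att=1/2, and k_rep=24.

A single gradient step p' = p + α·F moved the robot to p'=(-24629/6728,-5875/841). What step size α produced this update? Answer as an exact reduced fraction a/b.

α = 1/4

F_att = 1/2·(g−p) = 1/2·(11,0) = (5.5000,0.0000)
o1: d²=29 ≤ ρ²=36; F_rep = 24·(-5,2)/29² = (-0.1427,0.0571)
o2: d²=1 ≤ ρ²=36; F_rep = 24·(1,0)/1² = (24.0000,0.0000)
F = F_att + ΣF_rep = (29.3573,0.0571)
Δp = p'−p = (7.3393,0.0143); α = Δx/Fx = (49379/6728) / (49379/1682) = 1/4
check: Δy/Fy = (12/841) / (48/841) = 1/4 ✓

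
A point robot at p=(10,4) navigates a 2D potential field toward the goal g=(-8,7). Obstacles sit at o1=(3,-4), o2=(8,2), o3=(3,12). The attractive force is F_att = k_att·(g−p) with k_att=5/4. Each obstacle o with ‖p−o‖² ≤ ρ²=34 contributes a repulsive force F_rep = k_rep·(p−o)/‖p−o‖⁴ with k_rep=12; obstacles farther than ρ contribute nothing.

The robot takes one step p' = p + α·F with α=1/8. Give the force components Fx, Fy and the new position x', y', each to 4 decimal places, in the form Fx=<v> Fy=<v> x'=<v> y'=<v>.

F_att = 5/4·(g−p) = 5/4·(-18,3) = (-22.5000,3.7500)
o1: d²=113 > ρ²=34 → inactive
o2: d²=8 ≤ ρ²=34; F_rep = 12·(2,2)/8² = (0.3750,0.3750)
o3: d²=113 > ρ²=34 → inactive
F = F_att + ΣF_rep = (-22.1250,4.1250)
p' = p + 1/8·F = (7.2344,4.5156)

Fx=-22.1250 Fy=4.1250 x'=7.2344 y'=4.5156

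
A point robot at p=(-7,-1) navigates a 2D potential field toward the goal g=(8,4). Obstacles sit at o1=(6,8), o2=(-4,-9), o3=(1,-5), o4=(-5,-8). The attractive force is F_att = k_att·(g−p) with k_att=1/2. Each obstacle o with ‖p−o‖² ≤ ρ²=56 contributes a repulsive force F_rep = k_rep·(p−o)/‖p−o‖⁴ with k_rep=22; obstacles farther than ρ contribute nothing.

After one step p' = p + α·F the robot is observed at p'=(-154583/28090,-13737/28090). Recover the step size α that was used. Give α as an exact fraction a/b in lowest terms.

F_att = 1/2·(g−p) = 1/2·(15,5) = (7.5000,2.5000)
o1: d²=250 > ρ²=56 → inactive
o2: d²=73 > ρ²=56 → inactive
o3: d²=80 > ρ²=56 → inactive
o4: d²=53 ≤ ρ²=56; F_rep = 22·(-2,7)/53² = (-0.0157,0.0548)
F = F_att + ΣF_rep = (7.4843,2.5548)
Δp = p'−p = (1.4969,0.5110); α = Δx/Fx = (42047/28090) / (42047/5618) = 1/5
check: Δy/Fy = (14353/28090) / (14353/5618) = 1/5 ✓

α = 1/5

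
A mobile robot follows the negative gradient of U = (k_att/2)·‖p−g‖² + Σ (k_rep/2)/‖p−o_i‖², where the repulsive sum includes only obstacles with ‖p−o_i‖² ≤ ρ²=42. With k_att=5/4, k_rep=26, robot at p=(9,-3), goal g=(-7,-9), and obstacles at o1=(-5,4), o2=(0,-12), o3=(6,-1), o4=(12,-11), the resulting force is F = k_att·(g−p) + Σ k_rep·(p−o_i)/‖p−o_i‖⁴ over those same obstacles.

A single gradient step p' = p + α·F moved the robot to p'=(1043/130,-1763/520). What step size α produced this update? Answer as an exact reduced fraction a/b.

α = 1/20

F_att = 5/4·(g−p) = 5/4·(-16,-6) = (-20.0000,-7.5000)
o1: d²=245 > ρ²=42 → inactive
o2: d²=162 > ρ²=42 → inactive
o3: d²=13 ≤ ρ²=42; F_rep = 26·(3,-2)/13² = (0.4615,-0.3077)
o4: d²=73 > ρ²=42 → inactive
F = F_att + ΣF_rep = (-19.5385,-7.8077)
Δp = p'−p = (-0.9769,-0.3904); α = Δx/Fx = (-127/130) / (-254/13) = 1/20
check: Δy/Fy = (-203/520) / (-203/26) = 1/20 ✓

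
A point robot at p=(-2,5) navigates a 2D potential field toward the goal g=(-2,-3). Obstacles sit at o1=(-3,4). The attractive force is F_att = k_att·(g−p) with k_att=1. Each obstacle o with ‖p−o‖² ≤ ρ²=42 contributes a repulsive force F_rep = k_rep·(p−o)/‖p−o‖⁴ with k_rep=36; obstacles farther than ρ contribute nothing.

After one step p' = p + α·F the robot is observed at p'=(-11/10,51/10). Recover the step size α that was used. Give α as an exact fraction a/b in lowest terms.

α = 1/10

F_att = 1·(g−p) = 1·(0,-8) = (0.0000,-8.0000)
o1: d²=2 ≤ ρ²=42; F_rep = 36·(1,1)/2² = (9.0000,9.0000)
F = F_att + ΣF_rep = (9.0000,1.0000)
Δp = p'−p = (0.9000,0.1000); α = Δx/Fx = (9/10) / (9) = 1/10
check: Δy/Fy = (1/10) / (1) = 1/10 ✓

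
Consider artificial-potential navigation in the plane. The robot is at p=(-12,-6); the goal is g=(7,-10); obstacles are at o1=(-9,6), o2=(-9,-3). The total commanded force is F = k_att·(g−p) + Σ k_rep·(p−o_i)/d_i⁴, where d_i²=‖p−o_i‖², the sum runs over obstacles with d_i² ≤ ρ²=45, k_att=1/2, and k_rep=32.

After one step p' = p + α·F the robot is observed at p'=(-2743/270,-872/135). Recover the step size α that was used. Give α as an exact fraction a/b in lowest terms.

α = 1/5

F_att = 1/2·(g−p) = 1/2·(19,-4) = (9.5000,-2.0000)
o1: d²=153 > ρ²=45 → inactive
o2: d²=18 ≤ ρ²=45; F_rep = 32·(-3,-3)/18² = (-0.2963,-0.2963)
F = F_att + ΣF_rep = (9.2037,-2.2963)
Δp = p'−p = (1.8407,-0.4593); α = Δx/Fx = (497/270) / (497/54) = 1/5
check: Δy/Fy = (-62/135) / (-62/27) = 1/5 ✓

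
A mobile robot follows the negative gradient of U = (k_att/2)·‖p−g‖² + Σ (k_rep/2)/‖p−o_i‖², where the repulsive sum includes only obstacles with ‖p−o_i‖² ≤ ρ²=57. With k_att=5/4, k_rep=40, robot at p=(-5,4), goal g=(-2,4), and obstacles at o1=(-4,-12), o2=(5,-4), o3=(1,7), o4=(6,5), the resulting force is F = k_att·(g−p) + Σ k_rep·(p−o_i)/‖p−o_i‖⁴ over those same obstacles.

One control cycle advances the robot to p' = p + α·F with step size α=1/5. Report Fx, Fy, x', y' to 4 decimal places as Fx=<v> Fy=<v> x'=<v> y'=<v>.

Fx=3.6315 Fy=-0.0593 x'=-4.2737 y'=3.9881

F_att = 5/4·(g−p) = 5/4·(3,0) = (3.7500,0.0000)
o1: d²=257 > ρ²=57 → inactive
o2: d²=164 > ρ²=57 → inactive
o3: d²=45 ≤ ρ²=57; F_rep = 40·(-6,-3)/45² = (-0.1185,-0.0593)
o4: d²=122 > ρ²=57 → inactive
F = F_att + ΣF_rep = (3.6315,-0.0593)
p' = p + 1/5·F = (-4.2737,3.9881)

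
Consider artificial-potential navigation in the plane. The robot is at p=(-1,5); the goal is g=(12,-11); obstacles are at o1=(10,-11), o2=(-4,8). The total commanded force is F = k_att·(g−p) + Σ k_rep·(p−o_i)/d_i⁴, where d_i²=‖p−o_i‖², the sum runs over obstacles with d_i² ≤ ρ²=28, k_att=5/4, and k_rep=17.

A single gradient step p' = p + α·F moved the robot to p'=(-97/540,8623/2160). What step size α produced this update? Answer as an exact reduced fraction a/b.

F_att = 5/4·(g−p) = 5/4·(13,-16) = (16.2500,-20.0000)
o1: d²=377 > ρ²=28 → inactive
o2: d²=18 ≤ ρ²=28; F_rep = 17·(3,-3)/18² = (0.1574,-0.1574)
F = F_att + ΣF_rep = (16.4074,-20.1574)
Δp = p'−p = (0.8204,-1.0079); α = Δx/Fx = (443/540) / (443/27) = 1/20
check: Δy/Fy = (-2177/2160) / (-2177/108) = 1/20 ✓

α = 1/20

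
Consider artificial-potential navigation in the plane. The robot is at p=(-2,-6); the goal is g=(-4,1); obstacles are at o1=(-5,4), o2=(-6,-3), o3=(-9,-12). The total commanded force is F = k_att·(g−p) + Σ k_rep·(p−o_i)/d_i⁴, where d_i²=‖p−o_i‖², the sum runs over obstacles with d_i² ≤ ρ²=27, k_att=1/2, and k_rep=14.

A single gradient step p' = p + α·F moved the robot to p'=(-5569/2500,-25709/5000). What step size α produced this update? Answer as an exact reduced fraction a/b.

F_att = 1/2·(g−p) = 1/2·(-2,7) = (-1.0000,3.5000)
o1: d²=109 > ρ²=27 → inactive
o2: d²=25 ≤ ρ²=27; F_rep = 14·(4,-3)/25² = (0.0896,-0.0672)
o3: d²=85 > ρ²=27 → inactive
F = F_att + ΣF_rep = (-0.9104,3.4328)
Δp = p'−p = (-0.2276,0.8582); α = Δx/Fx = (-569/2500) / (-569/625) = 1/4
check: Δy/Fy = (4291/5000) / (4291/1250) = 1/4 ✓

α = 1/4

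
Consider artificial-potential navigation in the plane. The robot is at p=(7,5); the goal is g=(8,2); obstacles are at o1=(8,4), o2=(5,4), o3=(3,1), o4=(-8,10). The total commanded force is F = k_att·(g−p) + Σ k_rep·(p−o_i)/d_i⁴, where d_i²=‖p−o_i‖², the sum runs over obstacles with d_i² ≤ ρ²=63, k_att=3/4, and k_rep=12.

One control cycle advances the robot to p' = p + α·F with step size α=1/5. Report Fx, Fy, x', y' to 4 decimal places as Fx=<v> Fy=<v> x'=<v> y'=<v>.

Fx=-1.2431 Fy=1.2769 x'=6.7514 y'=5.2554

F_att = 3/4·(g−p) = 3/4·(1,-3) = (0.7500,-2.2500)
o1: d²=2 ≤ ρ²=63; F_rep = 12·(-1,1)/2² = (-3.0000,3.0000)
o2: d²=5 ≤ ρ²=63; F_rep = 12·(2,1)/5² = (0.9600,0.4800)
o3: d²=32 ≤ ρ²=63; F_rep = 12·(4,4)/32² = (0.0469,0.0469)
o4: d²=250 > ρ²=63 → inactive
F = F_att + ΣF_rep = (-1.2431,1.2769)
p' = p + 1/5·F = (6.7514,5.2554)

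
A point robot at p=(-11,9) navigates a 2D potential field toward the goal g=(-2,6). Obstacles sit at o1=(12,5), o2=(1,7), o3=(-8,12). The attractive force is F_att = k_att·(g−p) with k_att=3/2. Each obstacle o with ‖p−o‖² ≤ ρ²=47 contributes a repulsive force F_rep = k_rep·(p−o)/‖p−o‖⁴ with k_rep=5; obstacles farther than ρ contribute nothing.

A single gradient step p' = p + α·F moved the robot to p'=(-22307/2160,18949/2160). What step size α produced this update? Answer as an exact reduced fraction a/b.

F_att = 3/2·(g−p) = 3/2·(9,-3) = (13.5000,-4.5000)
o1: d²=545 > ρ²=47 → inactive
o2: d²=148 > ρ²=47 → inactive
o3: d²=18 ≤ ρ²=47; F_rep = 5·(-3,-3)/18² = (-0.0463,-0.0463)
F = F_att + ΣF_rep = (13.4537,-4.5463)
Δp = p'−p = (0.6727,-0.2273); α = Δx/Fx = (1453/2160) / (1453/108) = 1/20
check: Δy/Fy = (-491/2160) / (-491/108) = 1/20 ✓

α = 1/20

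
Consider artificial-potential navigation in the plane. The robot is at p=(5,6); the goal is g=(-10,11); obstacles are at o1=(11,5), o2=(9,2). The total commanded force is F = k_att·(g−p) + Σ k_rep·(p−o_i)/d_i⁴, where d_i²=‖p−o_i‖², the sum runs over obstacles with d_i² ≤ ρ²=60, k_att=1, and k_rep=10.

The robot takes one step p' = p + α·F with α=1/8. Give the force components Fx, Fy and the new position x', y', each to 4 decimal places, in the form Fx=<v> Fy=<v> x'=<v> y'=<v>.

F_att = 1·(g−p) = 1·(-15,5) = (-15.0000,5.0000)
o1: d²=37 ≤ ρ²=60; F_rep = 10·(-6,1)/37² = (-0.0438,0.0073)
o2: d²=32 ≤ ρ²=60; F_rep = 10·(-4,4)/32² = (-0.0391,0.0391)
F = F_att + ΣF_rep = (-15.0829,5.0464)
p' = p + 1/8·F = (3.1146,6.6308)

Fx=-15.0829 Fy=5.0464 x'=3.1146 y'=6.6308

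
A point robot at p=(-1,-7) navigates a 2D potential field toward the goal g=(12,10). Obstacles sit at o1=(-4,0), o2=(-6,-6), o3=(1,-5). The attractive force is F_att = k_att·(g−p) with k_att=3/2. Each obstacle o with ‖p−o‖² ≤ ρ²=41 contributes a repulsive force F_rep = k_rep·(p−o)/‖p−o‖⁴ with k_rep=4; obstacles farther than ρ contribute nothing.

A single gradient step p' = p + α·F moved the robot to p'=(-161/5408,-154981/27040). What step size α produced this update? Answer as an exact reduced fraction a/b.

α = 1/20

F_att = 3/2·(g−p) = 3/2·(13,17) = (19.5000,25.5000)
o1: d²=58 > ρ²=41 → inactive
o2: d²=26 ≤ ρ²=41; F_rep = 4·(5,-1)/26² = (0.0296,-0.0059)
o3: d²=8 ≤ ρ²=41; F_rep = 4·(-2,-2)/8² = (-0.1250,-0.1250)
F = F_att + ΣF_rep = (19.4046,25.3691)
Δp = p'−p = (0.9702,1.2685); α = Δx/Fx = (5247/5408) / (26235/1352) = 1/20
check: Δy/Fy = (34299/27040) / (34299/1352) = 1/20 ✓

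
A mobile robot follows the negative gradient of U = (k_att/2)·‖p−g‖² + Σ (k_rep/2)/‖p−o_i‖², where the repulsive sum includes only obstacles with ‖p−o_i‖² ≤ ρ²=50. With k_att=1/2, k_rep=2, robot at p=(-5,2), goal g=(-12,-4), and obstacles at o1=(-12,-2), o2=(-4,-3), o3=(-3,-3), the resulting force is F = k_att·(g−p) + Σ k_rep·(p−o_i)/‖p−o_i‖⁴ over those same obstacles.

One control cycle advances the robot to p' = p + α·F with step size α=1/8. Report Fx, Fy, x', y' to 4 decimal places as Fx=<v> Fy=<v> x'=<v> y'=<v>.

F_att = 1/2·(g−p) = 1/2·(-7,-6) = (-3.5000,-3.0000)
o1: d²=65 > ρ²=50 → inactive
o2: d²=26 ≤ ρ²=50; F_rep = 2·(-1,5)/26² = (-0.0030,0.0148)
o3: d²=29 ≤ ρ²=50; F_rep = 2·(-2,5)/29² = (-0.0048,0.0119)
F = F_att + ΣF_rep = (-3.5077,-2.9733)
p' = p + 1/8·F = (-5.4385,1.6283)

Fx=-3.5077 Fy=-2.9733 x'=-5.4385 y'=1.6283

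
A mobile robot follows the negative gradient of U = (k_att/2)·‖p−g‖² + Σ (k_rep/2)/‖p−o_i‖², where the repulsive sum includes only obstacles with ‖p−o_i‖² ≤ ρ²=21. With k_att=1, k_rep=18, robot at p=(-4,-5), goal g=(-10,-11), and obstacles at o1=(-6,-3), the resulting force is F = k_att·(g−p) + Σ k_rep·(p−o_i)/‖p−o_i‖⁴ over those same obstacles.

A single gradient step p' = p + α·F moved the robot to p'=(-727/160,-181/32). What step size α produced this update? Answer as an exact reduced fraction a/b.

α = 1/10

F_att = 1·(g−p) = 1·(-6,-6) = (-6.0000,-6.0000)
o1: d²=8 ≤ ρ²=21; F_rep = 18·(2,-2)/8² = (0.5625,-0.5625)
F = F_att + ΣF_rep = (-5.4375,-6.5625)
Δp = p'−p = (-0.5437,-0.6562); α = Δx/Fx = (-87/160) / (-87/16) = 1/10
check: Δy/Fy = (-21/32) / (-105/16) = 1/10 ✓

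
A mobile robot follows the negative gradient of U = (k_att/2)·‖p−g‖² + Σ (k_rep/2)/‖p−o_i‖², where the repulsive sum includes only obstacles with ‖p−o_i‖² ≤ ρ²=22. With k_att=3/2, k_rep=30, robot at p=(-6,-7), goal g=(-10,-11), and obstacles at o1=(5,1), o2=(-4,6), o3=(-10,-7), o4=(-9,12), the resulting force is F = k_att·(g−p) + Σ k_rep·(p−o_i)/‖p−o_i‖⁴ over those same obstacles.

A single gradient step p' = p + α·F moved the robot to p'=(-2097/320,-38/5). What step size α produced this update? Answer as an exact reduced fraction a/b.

F_att = 3/2·(g−p) = 3/2·(-4,-4) = (-6.0000,-6.0000)
o1: d²=185 > ρ²=22 → inactive
o2: d²=173 > ρ²=22 → inactive
o3: d²=16 ≤ ρ²=22; F_rep = 30·(4,0)/16² = (0.4688,0.0000)
o4: d²=370 > ρ²=22 → inactive
F = F_att + ΣF_rep = (-5.5312,-6.0000)
Δp = p'−p = (-0.5531,-0.6000); α = Δx/Fx = (-177/320) / (-177/32) = 1/10
check: Δy/Fy = (-3/5) / (-6) = 1/10 ✓

α = 1/10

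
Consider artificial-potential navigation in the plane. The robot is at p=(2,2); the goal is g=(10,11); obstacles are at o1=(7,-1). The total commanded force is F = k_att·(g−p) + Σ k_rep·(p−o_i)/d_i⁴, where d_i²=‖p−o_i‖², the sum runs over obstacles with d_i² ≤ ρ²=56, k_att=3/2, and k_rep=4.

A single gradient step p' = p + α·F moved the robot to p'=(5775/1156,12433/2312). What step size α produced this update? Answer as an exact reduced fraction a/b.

F_att = 3/2·(g−p) = 3/2·(8,9) = (12.0000,13.5000)
o1: d²=34 ≤ ρ²=56; F_rep = 4·(-5,3)/34² = (-0.0173,0.0104)
F = F_att + ΣF_rep = (11.9827,13.5104)
Δp = p'−p = (2.9957,3.3776); α = Δx/Fx = (3463/1156) / (3463/289) = 1/4
check: Δy/Fy = (7809/2312) / (7809/578) = 1/4 ✓

α = 1/4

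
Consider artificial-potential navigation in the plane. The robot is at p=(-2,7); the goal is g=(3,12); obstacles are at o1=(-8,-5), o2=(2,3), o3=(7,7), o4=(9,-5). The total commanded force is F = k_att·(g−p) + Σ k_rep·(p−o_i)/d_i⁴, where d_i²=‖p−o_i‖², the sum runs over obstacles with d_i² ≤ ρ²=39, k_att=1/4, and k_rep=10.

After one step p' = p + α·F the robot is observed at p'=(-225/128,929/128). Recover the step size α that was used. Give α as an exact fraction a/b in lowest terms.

α = 1/5

F_att = 1/4·(g−p) = 1/4·(5,5) = (1.2500,1.2500)
o1: d²=180 > ρ²=39 → inactive
o2: d²=32 ≤ ρ²=39; F_rep = 10·(-4,4)/32² = (-0.0391,0.0391)
o3: d²=81 > ρ²=39 → inactive
o4: d²=265 > ρ²=39 → inactive
F = F_att + ΣF_rep = (1.2109,1.2891)
Δp = p'−p = (0.2422,0.2578); α = Δx/Fx = (31/128) / (155/128) = 1/5
check: Δy/Fy = (33/128) / (165/128) = 1/5 ✓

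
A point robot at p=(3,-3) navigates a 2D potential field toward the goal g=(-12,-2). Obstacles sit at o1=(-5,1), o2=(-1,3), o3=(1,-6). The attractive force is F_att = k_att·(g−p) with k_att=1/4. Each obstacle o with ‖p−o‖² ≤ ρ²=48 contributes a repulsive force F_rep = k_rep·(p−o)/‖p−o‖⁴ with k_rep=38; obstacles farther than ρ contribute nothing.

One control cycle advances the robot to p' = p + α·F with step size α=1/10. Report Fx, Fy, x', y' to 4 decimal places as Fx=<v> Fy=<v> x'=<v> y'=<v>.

Fx=-3.3003 Fy=0.9246 x'=2.6700 y'=-2.9075

F_att = 1/4·(g−p) = 1/4·(-15,1) = (-3.7500,0.2500)
o1: d²=80 > ρ²=48 → inactive
o2: d²=52 > ρ²=48 → inactive
o3: d²=13 ≤ ρ²=48; F_rep = 38·(2,3)/13² = (0.4497,0.6746)
F = F_att + ΣF_rep = (-3.3003,0.9246)
p' = p + 1/10·F = (2.6700,-2.9075)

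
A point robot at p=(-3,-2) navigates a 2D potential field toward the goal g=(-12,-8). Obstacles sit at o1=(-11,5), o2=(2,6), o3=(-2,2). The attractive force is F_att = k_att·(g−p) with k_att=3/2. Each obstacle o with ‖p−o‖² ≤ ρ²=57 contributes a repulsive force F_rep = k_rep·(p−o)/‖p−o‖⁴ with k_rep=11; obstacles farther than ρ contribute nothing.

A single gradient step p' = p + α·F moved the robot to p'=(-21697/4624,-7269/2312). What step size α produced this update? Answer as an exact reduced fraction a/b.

α = 1/8

F_att = 3/2·(g−p) = 3/2·(-9,-6) = (-13.5000,-9.0000)
o1: d²=113 > ρ²=57 → inactive
o2: d²=89 > ρ²=57 → inactive
o3: d²=17 ≤ ρ²=57; F_rep = 11·(-1,-4)/17² = (-0.0381,-0.1522)
F = F_att + ΣF_rep = (-13.5381,-9.1522)
Δp = p'−p = (-1.6923,-1.1440); α = Δx/Fx = (-7825/4624) / (-7825/578) = 1/8
check: Δy/Fy = (-2645/2312) / (-2645/289) = 1/8 ✓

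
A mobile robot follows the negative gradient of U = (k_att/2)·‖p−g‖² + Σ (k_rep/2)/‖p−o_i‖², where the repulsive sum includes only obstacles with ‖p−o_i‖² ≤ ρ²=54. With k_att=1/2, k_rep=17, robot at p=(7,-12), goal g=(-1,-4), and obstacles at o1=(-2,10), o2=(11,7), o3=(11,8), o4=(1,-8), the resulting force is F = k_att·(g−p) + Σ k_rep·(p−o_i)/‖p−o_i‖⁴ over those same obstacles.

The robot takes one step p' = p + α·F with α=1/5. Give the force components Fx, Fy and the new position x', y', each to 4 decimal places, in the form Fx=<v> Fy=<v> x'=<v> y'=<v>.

F_att = 1/2·(g−p) = 1/2·(-8,8) = (-4.0000,4.0000)
o1: d²=565 > ρ²=54 → inactive
o2: d²=377 > ρ²=54 → inactive
o3: d²=416 > ρ²=54 → inactive
o4: d²=52 ≤ ρ²=54; F_rep = 17·(6,-4)/52² = (0.0377,-0.0251)
F = F_att + ΣF_rep = (-3.9623,3.9749)
p' = p + 1/5·F = (6.2075,-11.2050)

Fx=-3.9623 Fy=3.9749 x'=6.2075 y'=-11.2050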